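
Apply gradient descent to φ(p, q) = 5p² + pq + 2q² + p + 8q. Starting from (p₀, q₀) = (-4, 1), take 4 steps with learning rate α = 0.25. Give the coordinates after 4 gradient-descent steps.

(-19.71875, -5.2421875)

∇φ = (10p + q + 1, p + 4q + 8)
Step 1: at (-4, 1), ∇φ = (-38, 8) → (-4, 1) − 0.25·(-38, 8) = (5.5, -1)
Step 2: at (5.5, -1), ∇φ = (55, 9.5) → (5.5, -1) − 0.25·(55, 9.5) = (-8.25, -3.375)
Step 3: at (-8.25, -3.375), ∇φ = (-84.875, -13.75) → (-8.25, -3.375) − 0.25·(-84.875, -13.75) = (12.96875, 0.0625)
Step 4: at (12.96875, 0.0625), ∇φ = (130.75, 21.21875) → (12.96875, 0.0625) − 0.25·(130.75, 21.21875) = (-19.71875, -5.2421875)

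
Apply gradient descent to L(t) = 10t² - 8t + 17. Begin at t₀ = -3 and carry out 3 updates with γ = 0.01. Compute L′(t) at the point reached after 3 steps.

-34.816

L′(t) = 20t - 8
Step 1: L′(-3) = -68; t₁ = -3 − 0.01·(-68) = -2.32
Step 2: L′(-2.32) = -54.4; t₂ = -2.32 − 0.01·(-54.4) = -1.776
Step 3: L′(-1.776) = -43.52; t₃ = -1.776 − 0.01·(-43.52) = -1.3408
L′(t) at (-1.3408) = -34.816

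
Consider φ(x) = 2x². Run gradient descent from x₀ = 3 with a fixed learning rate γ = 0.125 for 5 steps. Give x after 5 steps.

0.09375

φ′(x) = 4x
x₁ = 3 − 0.125·12 = 1.5
x₂ = 1.5 − 0.125·6 = 0.75
x₃ = 0.75 − 0.125·3 = 0.375
x₄ = 0.375 − 0.125·1.5 = 0.1875
x₅ = 0.1875 − 0.125·0.75 = 0.09375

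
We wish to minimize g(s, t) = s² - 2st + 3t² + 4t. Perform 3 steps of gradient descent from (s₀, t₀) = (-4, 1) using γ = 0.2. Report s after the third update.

∇g = (2s - 2t, -2s + 6t + 4)
Step 1: at (-4, 1), ∇g = (-10, 18) → (-4, 1) − 0.2·(-10, 18) = (-2, -2.6)
Step 2: at (-2, -2.6), ∇g = (1.2, -7.6) → (-2, -2.6) − 0.2·(1.2, -7.6) = (-2.24, -1.08)
Step 3: at (-2.24, -1.08), ∇g = (-2.32, 2) → (-2.24, -1.08) − 0.2·(-2.32, 2) = (-1.776, -1.48)
s = -1.776

-1.776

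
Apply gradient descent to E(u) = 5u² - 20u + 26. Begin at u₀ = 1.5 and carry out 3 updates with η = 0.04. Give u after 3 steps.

E′(u) = 10u - 20
Step 1: E′(1.5) = -5; u₁ = 1.5 − 0.04·(-5) = 1.7
Step 2: E′(1.7) = -3; u₂ = 1.7 − 0.04·(-3) = 1.82
Step 3: E′(1.82) = -1.8; u₃ = 1.82 − 0.04·(-1.8) = 1.892

1.892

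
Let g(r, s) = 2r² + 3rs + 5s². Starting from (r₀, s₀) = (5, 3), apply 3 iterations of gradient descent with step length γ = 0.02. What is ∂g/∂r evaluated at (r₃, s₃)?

16.847368

∇g = (4r + 3s, 3r + 10s)
Step 1: at (5, 3), ∇g = (29, 45) → (5, 3) − 0.02·(29, 45) = (4.42, 2.1)
Step 2: at (4.42, 2.1), ∇g = (23.98, 34.26) → (4.42, 2.1) − 0.02·(23.98, 34.26) = (3.9404, 1.4148)
Step 3: at (3.9404, 1.4148), ∇g = (20.006, 25.9692) → (3.9404, 1.4148) − 0.02·(20.006, 25.9692) = (3.54028, 0.895416)
∂g/∂r at (3.54028, 0.895416) = 16.847368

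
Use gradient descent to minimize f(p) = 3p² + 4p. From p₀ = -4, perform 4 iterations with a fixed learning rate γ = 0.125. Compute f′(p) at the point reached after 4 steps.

-0.078125

f′(p) = 6p + 4
p₁ = -4 − 0.125·(-20) = -1.5
p₂ = -1.5 − 0.125·(-5) = -0.875
p₃ = -0.875 − 0.125·(-1.25) = -0.71875
p₄ = -0.71875 − 0.125·(-0.3125) = -0.6796875
f′(p) at (-0.6796875) = -0.078125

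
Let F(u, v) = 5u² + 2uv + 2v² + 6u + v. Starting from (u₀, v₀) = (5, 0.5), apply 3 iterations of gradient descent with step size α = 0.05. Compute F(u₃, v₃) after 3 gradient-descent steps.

0.71837025

∇F = (10u + 2v + 6, 2u + 4v + 1)
Step 1: at (5, 0.5), ∇F = (57, 13) → (5, 0.5) − 0.05·(57, 13) = (2.15, -0.15)
Step 2: at (2.15, -0.15), ∇F = (27.2, 4.7) → (2.15, -0.15) − 0.05·(27.2, 4.7) = (0.79, -0.385)
Step 3: at (0.79, -0.385), ∇F = (13.13, 1.04) → (0.79, -0.385) − 0.05·(13.13, 1.04) = (0.1335, -0.437)
F(0.1335, -0.437) = 0.71837025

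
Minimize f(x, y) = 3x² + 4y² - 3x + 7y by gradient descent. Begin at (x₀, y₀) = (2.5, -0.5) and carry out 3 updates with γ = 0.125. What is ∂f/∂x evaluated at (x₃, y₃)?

0.1875

∇f = (6x - 3, 8y + 7)
(x₁, y₁) = (2.5, -0.5) − 0.125·(12, 3) = (1, -0.875)
(x₂, y₂) = (1, -0.875) − 0.125·(3, 0) = (0.625, -0.875)
(x₃, y₃) = (0.625, -0.875) − 0.125·(0.75, 0) = (0.53125, -0.875)
∂f/∂x at (0.53125, -0.875) = 0.1875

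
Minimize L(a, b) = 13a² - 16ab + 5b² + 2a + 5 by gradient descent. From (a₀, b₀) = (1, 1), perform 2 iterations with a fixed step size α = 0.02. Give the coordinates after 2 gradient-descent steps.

(0.6832, 1.1392)

∇L = (26a - 16b + 2, -16a + 10b)
(a₁, b₁) = (1, 1) − 0.02·(12, -6) = (0.76, 1.12)
(a₂, b₂) = (0.76, 1.12) − 0.02·(3.84, -0.96) = (0.6832, 1.1392)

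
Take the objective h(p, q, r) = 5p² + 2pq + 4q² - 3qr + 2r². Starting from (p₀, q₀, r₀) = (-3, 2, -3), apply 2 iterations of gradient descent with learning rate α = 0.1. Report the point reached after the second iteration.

∇h = (10p + 2q, 2p + 8q - 3r, -3q + 4r)
(p₁, q₁, r₁) = (-3, 2, -3) − 0.1·(-26, 19, -18) = (-0.4, 0.1, -1.2)
(p₂, q₂, r₂) = (-0.4, 0.1, -1.2) − 0.1·(-3.8, 3.6, -5.1) = (-0.02, -0.26, -0.69)

(-0.02, -0.26, -0.69)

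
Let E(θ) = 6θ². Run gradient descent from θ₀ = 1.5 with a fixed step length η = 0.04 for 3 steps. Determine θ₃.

E′(θ) = 12θ
θ₁ = 1.5 − 0.04·18 = 0.78
θ₂ = 0.78 − 0.04·9.36 = 0.4056
θ₃ = 0.4056 − 0.04·4.8672 = 0.210912

0.210912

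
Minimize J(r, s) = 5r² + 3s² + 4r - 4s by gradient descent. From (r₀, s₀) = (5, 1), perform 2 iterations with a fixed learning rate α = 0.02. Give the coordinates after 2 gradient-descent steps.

∇J = (10r + 4, 6s - 4)
(r₁, s₁) = (5, 1) − 0.02·(54, 2) = (3.92, 0.96)
(r₂, s₂) = (3.92, 0.96) − 0.02·(43.2, 1.76) = (3.056, 0.9248)

(3.056, 0.9248)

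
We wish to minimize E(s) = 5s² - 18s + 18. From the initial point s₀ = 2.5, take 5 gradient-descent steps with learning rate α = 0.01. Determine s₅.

2.213343

E′(s) = 10s - 18
s₁ = 2.5 − 0.01·7 = 2.43
s₂ = 2.43 − 0.01·6.3 = 2.367
s₃ = 2.367 − 0.01·5.67 = 2.3103
s₄ = 2.3103 − 0.01·5.103 = 2.25927
s₅ = 2.25927 − 0.01·4.5927 = 2.213343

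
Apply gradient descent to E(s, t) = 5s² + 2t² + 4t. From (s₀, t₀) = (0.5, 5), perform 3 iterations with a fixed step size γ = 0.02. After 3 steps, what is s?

0.256

∇E = (10s, 4t + 4)
Step 1: at (0.5, 5), ∇E = (5, 24) → (0.5, 5) − 0.02·(5, 24) = (0.4, 4.52)
Step 2: at (0.4, 4.52), ∇E = (4, 22.08) → (0.4, 4.52) − 0.02·(4, 22.08) = (0.32, 4.0784)
Step 3: at (0.32, 4.0784), ∇E = (3.2, 20.3136) → (0.32, 4.0784) − 0.02·(3.2, 20.3136) = (0.256, 3.672128)
s = 0.256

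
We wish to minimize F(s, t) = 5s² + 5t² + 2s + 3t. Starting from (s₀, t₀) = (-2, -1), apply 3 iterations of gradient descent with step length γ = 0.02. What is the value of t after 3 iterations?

-0.6584

∇F = (10s + 2, 10t + 3)
Step 1: at (-2, -1), ∇F = (-18, -7) → (-2, -1) − 0.02·(-18, -7) = (-1.64, -0.86)
Step 2: at (-1.64, -0.86), ∇F = (-14.4, -5.6) → (-1.64, -0.86) − 0.02·(-14.4, -5.6) = (-1.352, -0.748)
Step 3: at (-1.352, -0.748), ∇F = (-11.52, -4.48) → (-1.352, -0.748) − 0.02·(-11.52, -4.48) = (-1.1216, -0.6584)
t = -0.6584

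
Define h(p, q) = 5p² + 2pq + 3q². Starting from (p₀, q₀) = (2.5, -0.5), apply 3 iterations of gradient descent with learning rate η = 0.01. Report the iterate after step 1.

(2.26, -0.52)

∇h = (10p + 2q, 2p + 6q)
(p₁, q₁) = (2.5, -0.5) − 0.01·(24, 2) = (2.26, -0.52)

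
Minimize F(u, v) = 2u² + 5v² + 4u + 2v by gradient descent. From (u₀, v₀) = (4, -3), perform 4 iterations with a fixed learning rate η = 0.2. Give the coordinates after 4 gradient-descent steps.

∇F = (4u + 4, 10v + 2)
(u₁, v₁) = (4, -3) − 0.2·(20, -28) = (0, 2.6)
(u₂, v₂) = (0, 2.6) − 0.2·(4, 28) = (-0.8, -3)
(u₃, v₃) = (-0.8, -3) − 0.2·(0.8, -28) = (-0.96, 2.6)
(u₄, v₄) = (-0.96, 2.6) − 0.2·(0.16, 28) = (-0.992, -3)

(-0.992, -3)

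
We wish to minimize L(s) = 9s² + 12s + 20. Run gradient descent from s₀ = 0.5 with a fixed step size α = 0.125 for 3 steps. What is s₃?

-2.9453125

L′(s) = 18s + 12
Step 1: L′(0.5) = 21; s₁ = 0.5 − 0.125·21 = -2.125
Step 2: L′(-2.125) = -26.25; s₂ = -2.125 − 0.125·(-26.25) = 1.15625
Step 3: L′(1.15625) = 32.8125; s₃ = 1.15625 − 0.125·32.8125 = -2.9453125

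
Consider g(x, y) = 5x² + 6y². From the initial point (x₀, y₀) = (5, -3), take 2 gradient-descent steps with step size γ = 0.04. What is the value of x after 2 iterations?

∇g = (10x, 12y)
Step 1: at (5, -3), ∇g = (50, -36) → (5, -3) − 0.04·(50, -36) = (3, -1.56)
Step 2: at (3, -1.56), ∇g = (30, -18.72) → (3, -1.56) − 0.04·(30, -18.72) = (1.8, -0.8112)
x = 1.8

1.8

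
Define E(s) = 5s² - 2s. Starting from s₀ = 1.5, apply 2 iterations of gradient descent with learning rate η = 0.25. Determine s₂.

E′(s) = 10s - 2
Step 1: E′(1.5) = 13; s₁ = 1.5 − 0.25·13 = -1.75
Step 2: E′(-1.75) = -19.5; s₂ = -1.75 − 0.25·(-19.5) = 3.125

3.125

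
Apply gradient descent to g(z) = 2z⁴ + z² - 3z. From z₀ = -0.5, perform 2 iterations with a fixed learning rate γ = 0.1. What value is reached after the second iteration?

0.3

g′(z) = 8z³ + 2z - 3
z₁ = -0.5 − 0.1·(-5) = 0
z₂ = 0 − 0.1·(-3) = 0.3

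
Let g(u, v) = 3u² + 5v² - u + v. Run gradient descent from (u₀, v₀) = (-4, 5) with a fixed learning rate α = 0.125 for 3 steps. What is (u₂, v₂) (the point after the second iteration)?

∇g = (6u - 1, 10v + 1)
Step 1: at (-4, 5), ∇g = (-25, 51) → (-4, 5) − 0.125·(-25, 51) = (-0.875, -1.375)
Step 2: at (-0.875, -1.375), ∇g = (-6.25, -12.75) → (-0.875, -1.375) − 0.125·(-6.25, -12.75) = (-0.09375, 0.21875)

(-0.09375, 0.21875)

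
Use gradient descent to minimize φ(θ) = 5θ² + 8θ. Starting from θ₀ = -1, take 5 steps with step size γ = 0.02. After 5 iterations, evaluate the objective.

-3.17852516352

φ′(θ) = 10θ + 8
Step 1: φ′(-1) = -2; θ₁ = -1 − 0.02·(-2) = -0.96
Step 2: φ′(-0.96) = -1.6; θ₂ = -0.96 − 0.02·(-1.6) = -0.928
Step 3: φ′(-0.928) = -1.28; θ₃ = -0.928 − 0.02·(-1.28) = -0.9024
Step 4: φ′(-0.9024) = -1.024; θ₄ = -0.9024 − 0.02·(-1.024) = -0.88192
Step 5: φ′(-0.88192) = -0.8192; θ₅ = -0.88192 − 0.02·(-0.8192) = -0.865536
φ(-0.865536) = -3.17852516352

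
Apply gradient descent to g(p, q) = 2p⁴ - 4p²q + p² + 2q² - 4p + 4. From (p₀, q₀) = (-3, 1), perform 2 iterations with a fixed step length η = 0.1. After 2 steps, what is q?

∇g = (8p³ - 8pq + 2p - 4, -4p² + 4q)
Step 1: at (-3, 1), ∇g = (-202, -32) → (-3, 1) − 0.1·(-202, -32) = (17.2, 4.2)
Step 2: at (17.2, 4.2), ∇g = (40160.064, -1166.56) → (17.2, 4.2) − 0.1·(40160.064, -1166.56) = (-3998.8064, 120.856)
q = 120.856

120.856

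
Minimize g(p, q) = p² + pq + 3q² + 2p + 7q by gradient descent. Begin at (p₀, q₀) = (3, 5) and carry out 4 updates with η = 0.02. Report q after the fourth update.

∇g = (2p + q + 2, p + 6q + 7)
(p₁, q₁) = (3, 5) − 0.02·(13, 40) = (2.74, 4.2)
(p₂, q₂) = (2.74, 4.2) − 0.02·(11.68, 34.94) = (2.5064, 3.5012)
(p₃, q₃) = (2.5064, 3.5012) − 0.02·(10.514, 30.5136) = (2.29612, 2.890928)
(p₄, q₄) = (2.29612, 2.890928) − 0.02·(9.483168, 26.641688) = (2.10645664, 2.35809424)
q = 2.35809424

2.35809424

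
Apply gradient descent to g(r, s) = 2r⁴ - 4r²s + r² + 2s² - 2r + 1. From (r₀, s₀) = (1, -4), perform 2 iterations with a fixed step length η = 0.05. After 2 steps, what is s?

-2.2

∇g = (8r³ - 8rs + 2r - 2, -4r² + 4s)
(r₁, s₁) = (1, -4) − 0.05·(40, -20) = (-1, -3)
(r₂, s₂) = (-1, -3) − 0.05·(-36, -16) = (0.8, -2.2)
s = -2.2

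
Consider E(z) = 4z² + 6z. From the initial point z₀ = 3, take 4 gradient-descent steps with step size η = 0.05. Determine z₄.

E′(z) = 8z + 6
z₁ = 3 − 0.05·30 = 1.5
z₂ = 1.5 − 0.05·18 = 0.6
z₃ = 0.6 − 0.05·10.8 = 0.06
z₄ = 0.06 − 0.05·6.48 = -0.264

-0.264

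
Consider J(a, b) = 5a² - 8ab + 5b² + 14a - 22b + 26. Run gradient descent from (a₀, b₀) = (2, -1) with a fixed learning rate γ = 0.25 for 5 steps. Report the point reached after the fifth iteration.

∇J = (10a - 8b + 14, -8a + 10b - 22)
(a₁, b₁) = (2, -1) − 0.25·(42, -48) = (-8.5, 11)
(a₂, b₂) = (-8.5, 11) − 0.25·(-159, 156) = (31.25, -28)
(a₃, b₃) = (31.25, -28) − 0.25·(550.5, -552) = (-106.375, 110)
(a₄, b₄) = (-106.375, 110) − 0.25·(-1929.75, 1929) = (376.0625, -372.25)
(a₅, b₅) = (376.0625, -372.25) − 0.25·(6752.625, -6753) = (-1312.09375, 1316)

(-1312.09375, 1316)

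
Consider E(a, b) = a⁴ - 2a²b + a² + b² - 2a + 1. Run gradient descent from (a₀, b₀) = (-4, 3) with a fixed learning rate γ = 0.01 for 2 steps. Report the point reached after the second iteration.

∇E = (4a³ - 4ab + 2a - 2, -2a² + 2b)
(a₁, b₁) = (-4, 3) − 0.01·(-218, -26) = (-1.82, 3.26)
(a₂, b₂) = (-1.82, 3.26) − 0.01·(-6.021472, -0.1048) = (-1.75978528, 3.261048)

(-1.75978528, 3.261048)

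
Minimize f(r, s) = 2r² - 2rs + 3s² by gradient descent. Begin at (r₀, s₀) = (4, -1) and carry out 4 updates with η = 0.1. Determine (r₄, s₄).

(0.68, 0.4)

∇f = (4r - 2s, -2r + 6s)
(r₁, s₁) = (4, -1) − 0.1·(18, -14) = (2.2, 0.4)
(r₂, s₂) = (2.2, 0.4) − 0.1·(8, -2) = (1.4, 0.6)
(r₃, s₃) = (1.4, 0.6) − 0.1·(4.4, 0.8) = (0.96, 0.52)
(r₄, s₄) = (0.96, 0.52) − 0.1·(2.8, 1.2) = (0.68, 0.4)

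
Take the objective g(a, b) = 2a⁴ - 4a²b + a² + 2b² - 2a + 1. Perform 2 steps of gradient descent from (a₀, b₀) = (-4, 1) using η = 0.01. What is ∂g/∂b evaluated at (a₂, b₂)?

2.5957965824

∇g = (8a³ - 8ab + 2a - 2, -4a² + 4b)
(a₁, b₁) = (-4, 1) − 0.01·(-490, -60) = (0.9, 1.6)
(a₂, b₂) = (0.9, 1.6) − 0.01·(-5.888, 3.16) = (0.95888, 1.5684)
∂g/∂b at (0.95888, 1.5684) = 2.5957965824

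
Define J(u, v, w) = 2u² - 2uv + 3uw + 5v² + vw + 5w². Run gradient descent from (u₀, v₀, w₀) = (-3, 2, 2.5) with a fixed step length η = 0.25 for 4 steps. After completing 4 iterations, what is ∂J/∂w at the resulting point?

181.84375

∇J = (4u - 2v + 3w, -2u + 10v + w, 3u + v + 10w)
(u₁, v₁, w₁) = (-3, 2, 2.5) − 0.25·(-8.5, 28.5, 18) = (-0.875, -5.125, -2)
(u₂, v₂, w₂) = (-0.875, -5.125, -2) − 0.25·(0.75, -51.5, -27.75) = (-1.0625, 7.75, 4.9375)
(u₃, v₃, w₃) = (-1.0625, 7.75, 4.9375) − 0.25·(-4.9375, 84.5625, 53.9375) = (0.171875, -13.390625, -8.546875)
(u₄, v₄, w₄) = (0.171875, -13.390625, -8.546875) − 0.25·(1.828125, -142.796875, -98.34375) = (-0.28515625, 22.30859375, 16.0390625)
∂J/∂w at (-0.28515625, 22.30859375, 16.0390625) = 181.84375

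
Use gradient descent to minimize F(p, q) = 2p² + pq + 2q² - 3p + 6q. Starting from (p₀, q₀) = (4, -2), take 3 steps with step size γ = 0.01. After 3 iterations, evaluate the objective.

∇F = (4p + q - 3, p + 4q + 6)
Step 1: at (4, -2), ∇F = (11, 2) → (4, -2) − 0.01·(11, 2) = (3.89, -2.02)
Step 2: at (3.89, -2.02), ∇F = (10.54, 1.81) → (3.89, -2.02) − 0.01·(10.54, 1.81) = (3.7846, -2.0381)
Step 3: at (3.7846, -2.0381), ∇F = (10.1003, 1.6322) → (3.7846, -2.0381) − 0.01·(10.1003, 1.6322) = (3.683597, -2.054422)
F(3.683597, -2.054422) = 4.634087509052

4.634087509052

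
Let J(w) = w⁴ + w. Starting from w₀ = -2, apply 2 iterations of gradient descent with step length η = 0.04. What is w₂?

J′(w) = 4w³ + 1
Step 1: J′(-2) = -31; w₁ = -2 − 0.04·(-31) = -0.76
Step 2: J′(-0.76) = -0.755904; w₂ = -0.76 − 0.04·(-0.755904) = -0.72976384

-0.72976384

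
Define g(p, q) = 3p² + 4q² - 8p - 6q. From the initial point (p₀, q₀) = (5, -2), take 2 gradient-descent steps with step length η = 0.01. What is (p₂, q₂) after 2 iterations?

(4.5732, -1.5776)

∇g = (6p - 8, 8q - 6)
(p₁, q₁) = (5, -2) − 0.01·(22, -22) = (4.78, -1.78)
(p₂, q₂) = (4.78, -1.78) − 0.01·(20.68, -20.24) = (4.5732, -1.5776)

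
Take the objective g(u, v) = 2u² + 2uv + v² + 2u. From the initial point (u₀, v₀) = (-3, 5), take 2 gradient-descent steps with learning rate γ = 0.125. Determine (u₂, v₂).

∇g = (4u + 2v + 2, 2u + 2v)
Step 1: at (-3, 5), ∇g = (0, 4) → (-3, 5) − 0.125·(0, 4) = (-3, 4.5)
Step 2: at (-3, 4.5), ∇g = (-1, 3) → (-3, 4.5) − 0.125·(-1, 3) = (-2.875, 4.125)

(-2.875, 4.125)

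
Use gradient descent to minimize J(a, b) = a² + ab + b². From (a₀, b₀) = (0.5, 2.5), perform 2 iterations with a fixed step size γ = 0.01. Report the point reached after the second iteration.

∇J = (2a + b, a + 2b)
(a₁, b₁) = (0.5, 2.5) − 0.01·(3.5, 5.5) = (0.465, 2.445)
(a₂, b₂) = (0.465, 2.445) − 0.01·(3.375, 5.355) = (0.43125, 2.39145)

(0.43125, 2.39145)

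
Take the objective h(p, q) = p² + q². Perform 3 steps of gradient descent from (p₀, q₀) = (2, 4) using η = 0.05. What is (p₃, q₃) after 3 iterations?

∇h = (2p, 2q)
(p₁, q₁) = (2, 4) − 0.05·(4, 8) = (1.8, 3.6)
(p₂, q₂) = (1.8, 3.6) − 0.05·(3.6, 7.2) = (1.62, 3.24)
(p₃, q₃) = (1.62, 3.24) − 0.05·(3.24, 6.48) = (1.458, 2.916)

(1.458, 2.916)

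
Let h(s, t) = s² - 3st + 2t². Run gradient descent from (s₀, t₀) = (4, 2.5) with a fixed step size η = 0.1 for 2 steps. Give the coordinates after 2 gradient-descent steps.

∇h = (2s - 3t, -3s + 4t)
Step 1: at (4, 2.5), ∇h = (0.5, -2) → (4, 2.5) − 0.1·(0.5, -2) = (3.95, 2.7)
Step 2: at (3.95, 2.7), ∇h = (-0.2, -1.05) → (3.95, 2.7) − 0.1·(-0.2, -1.05) = (3.97, 2.805)

(3.97, 2.805)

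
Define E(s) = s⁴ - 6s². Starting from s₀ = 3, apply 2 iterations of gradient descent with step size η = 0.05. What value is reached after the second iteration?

-0.9168

E′(s) = 4s³ - 12s
Step 1: E′(3) = 72; s₁ = 3 − 0.05·72 = -0.6
Step 2: E′(-0.6) = 6.336; s₂ = -0.6 − 0.05·6.336 = -0.9168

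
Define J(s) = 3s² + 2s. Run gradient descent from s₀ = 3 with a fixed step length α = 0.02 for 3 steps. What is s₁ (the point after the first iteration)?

2.6

J′(s) = 6s + 2
Step 1: J′(3) = 20; s₁ = 3 − 0.02·20 = 2.6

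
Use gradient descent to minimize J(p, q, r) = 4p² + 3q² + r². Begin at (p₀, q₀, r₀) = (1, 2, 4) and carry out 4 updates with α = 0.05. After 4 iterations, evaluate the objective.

7.64643612

∇J = (8p, 6q, 2r)
(p₁, q₁, r₁) = (1, 2, 4) − 0.05·(8, 12, 8) = (0.6, 1.4, 3.6)
(p₂, q₂, r₂) = (0.6, 1.4, 3.6) − 0.05·(4.8, 8.4, 7.2) = (0.36, 0.98, 3.24)
(p₃, q₃, r₃) = (0.36, 0.98, 3.24) − 0.05·(2.88, 5.88, 6.48) = (0.216, 0.686, 2.916)
(p₄, q₄, r₄) = (0.216, 0.686, 2.916) − 0.05·(1.728, 4.116, 5.832) = (0.1296, 0.4802, 2.6244)
J(0.1296, 0.4802, 2.6244) = 7.64643612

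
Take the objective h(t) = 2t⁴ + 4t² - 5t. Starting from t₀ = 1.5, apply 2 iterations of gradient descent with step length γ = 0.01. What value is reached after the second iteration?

0.99232832

h′(t) = 8t³ + 8t - 5
t₁ = 1.5 − 0.01·34 = 1.16
t₂ = 1.16 − 0.01·16.767168 = 0.99232832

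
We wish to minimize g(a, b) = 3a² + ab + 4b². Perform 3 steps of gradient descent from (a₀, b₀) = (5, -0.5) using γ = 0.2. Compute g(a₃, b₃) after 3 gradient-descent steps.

∇g = (6a + b, a + 8b)
(a₁, b₁) = (5, -0.5) − 0.2·(29.5, 1) = (-0.9, -0.7)
(a₂, b₂) = (-0.9, -0.7) − 0.2·(-6.1, -6.5) = (0.32, 0.6)
(a₃, b₃) = (0.32, 0.6) − 0.2·(2.52, 5.12) = (-0.184, -0.424)
g(-0.184, -0.424) = 0.898688

0.898688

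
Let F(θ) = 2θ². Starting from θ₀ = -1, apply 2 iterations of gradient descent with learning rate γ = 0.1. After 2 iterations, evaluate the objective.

0.2592

F′(θ) = 4θ
Step 1: F′(-1) = -4; θ₁ = -1 − 0.1·(-4) = -0.6
Step 2: F′(-0.6) = -2.4; θ₂ = -0.6 − 0.1·(-2.4) = -0.36
F(-0.36) = 0.2592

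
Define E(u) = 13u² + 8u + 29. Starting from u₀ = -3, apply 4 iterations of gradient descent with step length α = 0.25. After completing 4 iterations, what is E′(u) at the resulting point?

E′(u) = 26u + 8
u₁ = -3 − 0.25·(-70) = 14.5
u₂ = 14.5 − 0.25·385 = -81.75
u₃ = -81.75 − 0.25·(-2117.5) = 447.625
u₄ = 447.625 − 0.25·11646.25 = -2463.9375
E′(u) at (-2463.9375) = -64054.375

-64054.375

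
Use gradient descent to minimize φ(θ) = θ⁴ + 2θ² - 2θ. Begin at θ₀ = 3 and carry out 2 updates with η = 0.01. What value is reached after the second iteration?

1.52605728

φ′(θ) = 4θ³ + 4θ - 2
Step 1: φ′(3) = 118; θ₁ = 3 − 0.01·118 = 1.82
Step 2: φ′(1.82) = 29.394272; θ₂ = 1.82 − 0.01·29.394272 = 1.52605728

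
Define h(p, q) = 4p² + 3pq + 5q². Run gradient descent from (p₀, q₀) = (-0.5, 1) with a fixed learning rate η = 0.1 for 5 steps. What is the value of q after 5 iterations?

∇h = (8p + 3q, 3p + 10q)
Step 1: at (-0.5, 1), ∇h = (-1, 8.5) → (-0.5, 1) − 0.1·(-1, 8.5) = (-0.4, 0.15)
Step 2: at (-0.4, 0.15), ∇h = (-2.75, 0.3) → (-0.4, 0.15) − 0.1·(-2.75, 0.3) = (-0.125, 0.12)
Step 3: at (-0.125, 0.12), ∇h = (-0.64, 0.825) → (-0.125, 0.12) − 0.1·(-0.64, 0.825) = (-0.061, 0.0375)
Step 4: at (-0.061, 0.0375), ∇h = (-0.3755, 0.192) → (-0.061, 0.0375) − 0.1·(-0.3755, 0.192) = (-0.02345, 0.0183)
Step 5: at (-0.02345, 0.0183), ∇h = (-0.1327, 0.11265) → (-0.02345, 0.0183) − 0.1·(-0.1327, 0.11265) = (-0.01018, 0.007035)
q = 0.007035

0.007035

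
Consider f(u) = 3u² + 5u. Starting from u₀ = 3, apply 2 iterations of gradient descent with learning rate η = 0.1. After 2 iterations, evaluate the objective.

f′(u) = 6u + 5
Step 1: f′(3) = 23; u₁ = 3 − 0.1·23 = 0.7
Step 2: f′(0.7) = 9.2; u₂ = 0.7 − 0.1·9.2 = -0.22
f(-0.22) = -0.9548

-0.9548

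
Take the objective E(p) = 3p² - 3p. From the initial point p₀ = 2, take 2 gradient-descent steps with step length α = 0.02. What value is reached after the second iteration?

E′(p) = 6p - 3
p₁ = 2 − 0.02·9 = 1.82
p₂ = 1.82 − 0.02·7.92 = 1.6616

1.6616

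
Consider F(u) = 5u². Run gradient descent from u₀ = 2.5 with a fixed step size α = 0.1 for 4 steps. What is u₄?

0

F′(u) = 10u
Step 1: F′(2.5) = 25; u₁ = 2.5 − 0.1·25 = 0
Step 2: F′(0) = 0; u₂ = 0 − 0.1·0 = 0
Step 3: F′(0) = 0; u₃ = 0 − 0.1·0 = 0
Step 4: F′(0) = 0; u₄ = 0 − 0.1·0 = 0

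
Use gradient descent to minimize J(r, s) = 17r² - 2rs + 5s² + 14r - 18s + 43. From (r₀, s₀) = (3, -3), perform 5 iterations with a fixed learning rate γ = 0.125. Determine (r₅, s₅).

∇J = (34r - 2s + 14, -2r + 10s - 18)
(r₁, s₁) = (3, -3) − 0.125·(122, -54) = (-12.25, 3.75)
(r₂, s₂) = (-12.25, 3.75) − 0.125·(-410, 44) = (39, -1.75)
(r₃, s₃) = (39, -1.75) − 0.125·(1343.5, -113.5) = (-128.9375, 12.4375)
(r₄, s₄) = (-128.9375, 12.4375) − 0.125·(-4394.75, 364.25) = (420.40625, -33.09375)
(r₅, s₅) = (420.40625, -33.09375) − 0.125·(14374, -1189.75) = (-1376.34375, 115.625)

(-1376.34375, 115.625)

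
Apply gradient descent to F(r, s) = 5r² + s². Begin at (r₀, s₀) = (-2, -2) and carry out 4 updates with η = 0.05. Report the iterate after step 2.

(-0.5, -1.62)

∇F = (10r, 2s)
(r₁, s₁) = (-2, -2) − 0.05·(-20, -4) = (-1, -1.8)
(r₂, s₂) = (-1, -1.8) − 0.05·(-10, -3.6) = (-0.5, -1.62)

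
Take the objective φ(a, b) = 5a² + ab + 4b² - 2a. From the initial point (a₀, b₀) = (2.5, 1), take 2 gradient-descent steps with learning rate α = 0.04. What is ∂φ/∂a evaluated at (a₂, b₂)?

8.1408

∇φ = (10a + b - 2, a + 8b)
(a₁, b₁) = (2.5, 1) − 0.04·(24, 10.5) = (1.54, 0.58)
(a₂, b₂) = (1.54, 0.58) − 0.04·(13.98, 6.18) = (0.9808, 0.3328)
∂φ/∂a at (0.9808, 0.3328) = 8.1408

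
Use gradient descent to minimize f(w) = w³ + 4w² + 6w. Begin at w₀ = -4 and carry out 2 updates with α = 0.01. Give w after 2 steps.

-4.476652

f′(w) = 3w² + 8w + 6
Step 1: f′(-4) = 22; w₁ = -4 − 0.01·22 = -4.22
Step 2: f′(-4.22) = 25.6652; w₂ = -4.22 − 0.01·25.6652 = -4.476652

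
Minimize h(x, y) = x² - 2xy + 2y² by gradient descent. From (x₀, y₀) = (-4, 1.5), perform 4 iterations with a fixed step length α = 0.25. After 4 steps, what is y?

∇h = (2x - 2y, -2x + 4y)
Step 1: at (-4, 1.5), ∇h = (-11, 14) → (-4, 1.5) − 0.25·(-11, 14) = (-1.25, -2)
Step 2: at (-1.25, -2), ∇h = (1.5, -5.5) → (-1.25, -2) − 0.25·(1.5, -5.5) = (-1.625, -0.625)
Step 3: at (-1.625, -0.625), ∇h = (-2, 0.75) → (-1.625, -0.625) − 0.25·(-2, 0.75) = (-1.125, -0.8125)
Step 4: at (-1.125, -0.8125), ∇h = (-0.625, -1) → (-1.125, -0.8125) − 0.25·(-0.625, -1) = (-0.96875, -0.5625)
y = -0.5625

-0.5625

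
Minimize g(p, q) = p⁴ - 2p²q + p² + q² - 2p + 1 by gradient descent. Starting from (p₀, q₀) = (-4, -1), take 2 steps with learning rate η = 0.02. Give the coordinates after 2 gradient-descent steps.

(1.21954048, -0.199616)

∇g = (4p³ - 4pq + 2p - 2, -2p² + 2q)
(p₁, q₁) = (-4, -1) − 0.02·(-282, -34) = (1.64, -0.32)
(p₂, q₂) = (1.64, -0.32) − 0.02·(21.022976, -6.0192) = (1.21954048, -0.199616)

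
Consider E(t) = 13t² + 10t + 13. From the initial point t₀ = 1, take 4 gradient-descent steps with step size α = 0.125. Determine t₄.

E′(t) = 26t + 10
t₁ = 1 − 0.125·36 = -3.5
t₂ = -3.5 − 0.125·(-81) = 6.625
t₃ = 6.625 − 0.125·182.25 = -16.15625
t₄ = -16.15625 − 0.125·(-410.0625) = 35.1015625

35.1015625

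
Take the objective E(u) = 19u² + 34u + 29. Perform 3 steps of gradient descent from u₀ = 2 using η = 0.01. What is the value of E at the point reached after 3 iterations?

22.8326690864

E′(u) = 38u + 34
Step 1: E′(2) = 110; u₁ = 2 − 0.01·110 = 0.9
Step 2: E′(0.9) = 68.2; u₂ = 0.9 − 0.01·68.2 = 0.218
Step 3: E′(0.218) = 42.284; u₃ = 0.218 − 0.01·42.284 = -0.20484
E(-0.20484) = 22.8326690864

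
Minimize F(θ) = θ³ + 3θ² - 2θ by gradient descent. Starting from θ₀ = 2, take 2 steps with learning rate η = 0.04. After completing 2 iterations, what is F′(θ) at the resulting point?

4.512378314752

F′(θ) = 3θ² + 6θ - 2
Step 1: F′(2) = 22; θ₁ = 2 − 0.04·22 = 1.12
Step 2: F′(1.12) = 8.4832; θ₂ = 1.12 − 0.04·8.4832 = 0.780672
F′(θ) at (0.780672) = 4.512378314752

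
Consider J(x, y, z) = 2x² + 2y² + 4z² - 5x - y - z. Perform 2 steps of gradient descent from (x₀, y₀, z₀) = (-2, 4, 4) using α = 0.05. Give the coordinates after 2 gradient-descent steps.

(-0.83, 2.65, 1.52)

∇J = (4x - 5, 4y - 1, 8z - 1)
(x₁, y₁, z₁) = (-2, 4, 4) − 0.05·(-13, 15, 31) = (-1.35, 3.25, 2.45)
(x₂, y₂, z₂) = (-1.35, 3.25, 2.45) − 0.05·(-10.4, 12, 18.6) = (-0.83, 2.65, 1.52)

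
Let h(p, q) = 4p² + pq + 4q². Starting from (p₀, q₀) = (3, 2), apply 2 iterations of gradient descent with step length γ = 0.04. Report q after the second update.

∇h = (8p + q, p + 8q)
Step 1: at (3, 2), ∇h = (26, 19) → (3, 2) − 0.04·(26, 19) = (1.96, 1.24)
Step 2: at (1.96, 1.24), ∇h = (16.92, 11.88) → (1.96, 1.24) − 0.04·(16.92, 11.88) = (1.2832, 0.7648)
q = 0.7648

0.7648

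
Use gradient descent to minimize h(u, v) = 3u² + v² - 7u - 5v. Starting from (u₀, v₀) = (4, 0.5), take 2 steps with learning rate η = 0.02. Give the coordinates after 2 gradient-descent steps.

(3.3608, 0.6568)

∇h = (6u - 7, 2v - 5)
(u₁, v₁) = (4, 0.5) − 0.02·(17, -4) = (3.66, 0.58)
(u₂, v₂) = (3.66, 0.58) − 0.02·(14.96, -3.84) = (3.3608, 0.6568)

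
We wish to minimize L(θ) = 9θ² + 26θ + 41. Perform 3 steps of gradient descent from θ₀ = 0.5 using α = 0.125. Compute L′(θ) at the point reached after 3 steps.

L′(θ) = 18θ + 26
Step 1: L′(0.5) = 35; θ₁ = 0.5 − 0.125·35 = -3.875
Step 2: L′(-3.875) = -43.75; θ₂ = -3.875 − 0.125·(-43.75) = 1.59375
Step 3: L′(1.59375) = 54.6875; θ₃ = 1.59375 − 0.125·54.6875 = -5.2421875
L′(θ) at (-5.2421875) = -68.359375

-68.359375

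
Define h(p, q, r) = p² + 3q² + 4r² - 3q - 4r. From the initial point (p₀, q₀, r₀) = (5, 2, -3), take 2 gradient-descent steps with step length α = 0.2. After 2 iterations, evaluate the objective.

7.8512

∇h = (2p, 6q - 3, 8r - 4)
(p₁, q₁, r₁) = (5, 2, -3) − 0.2·(10, 9, -28) = (3, 0.2, 2.6)
(p₂, q₂, r₂) = (3, 0.2, 2.6) − 0.2·(6, -1.8, 16.8) = (1.8, 0.56, -0.76)
h(1.8, 0.56, -0.76) = 7.8512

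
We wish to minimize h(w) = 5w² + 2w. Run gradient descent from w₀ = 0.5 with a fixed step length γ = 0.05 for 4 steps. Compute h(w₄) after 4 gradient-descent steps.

-0.1904296875

h′(w) = 10w + 2
w₁ = 0.5 − 0.05·7 = 0.15
w₂ = 0.15 − 0.05·3.5 = -0.025
w₃ = -0.025 − 0.05·1.75 = -0.1125
w₄ = -0.1125 − 0.05·0.875 = -0.15625
h(-0.15625) = -0.1904296875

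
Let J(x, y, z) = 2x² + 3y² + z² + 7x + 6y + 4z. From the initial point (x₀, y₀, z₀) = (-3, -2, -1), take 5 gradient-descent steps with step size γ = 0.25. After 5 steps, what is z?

∇J = (4x + 7, 6y + 6, 2z + 4)
Step 1: at (-3, -2, -1), ∇J = (-5, -6, 2) → (-3, -2, -1) − 0.25·(-5, -6, 2) = (-1.75, -0.5, -1.5)
Step 2: at (-1.75, -0.5, -1.5), ∇J = (0, 3, 1) → (-1.75, -0.5, -1.5) − 0.25·(0, 3, 1) = (-1.75, -1.25, -1.75)
Step 3: at (-1.75, -1.25, -1.75), ∇J = (0, -1.5, 0.5) → (-1.75, -1.25, -1.75) − 0.25·(0, -1.5, 0.5) = (-1.75, -0.875, -1.875)
Step 4: at (-1.75, -0.875, -1.875), ∇J = (0, 0.75, 0.25) → (-1.75, -0.875, -1.875) − 0.25·(0, 0.75, 0.25) = (-1.75, -1.0625, -1.9375)
Step 5: at (-1.75, -1.0625, -1.9375), ∇J = (0, -0.375, 0.125) → (-1.75, -1.0625, -1.9375) − 0.25·(0, -0.375, 0.125) = (-1.75, -0.96875, -1.96875)
z = -1.96875

-1.96875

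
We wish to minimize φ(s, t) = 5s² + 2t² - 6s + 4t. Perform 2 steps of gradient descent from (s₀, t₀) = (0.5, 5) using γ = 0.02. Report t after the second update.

∇φ = (10s - 6, 4t + 4)
Step 1: at (0.5, 5), ∇φ = (-1, 24) → (0.5, 5) − 0.02·(-1, 24) = (0.52, 4.52)
Step 2: at (0.52, 4.52), ∇φ = (-0.8, 22.08) → (0.52, 4.52) − 0.02·(-0.8, 22.08) = (0.536, 4.0784)
t = 4.0784

4.0784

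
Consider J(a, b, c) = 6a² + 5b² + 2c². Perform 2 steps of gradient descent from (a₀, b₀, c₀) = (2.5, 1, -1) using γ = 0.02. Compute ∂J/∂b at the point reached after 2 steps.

∇J = (12a, 10b, 4c)
Step 1: at (2.5, 1, -1), ∇J = (30, 10, -4) → (2.5, 1, -1) − 0.02·(30, 10, -4) = (1.9, 0.8, -0.92)
Step 2: at (1.9, 0.8, -0.92), ∇J = (22.8, 8, -3.68) → (1.9, 0.8, -0.92) − 0.02·(22.8, 8, -3.68) = (1.444, 0.64, -0.8464)
∂J/∂b at (1.444, 0.64, -0.8464) = 6.4

6.4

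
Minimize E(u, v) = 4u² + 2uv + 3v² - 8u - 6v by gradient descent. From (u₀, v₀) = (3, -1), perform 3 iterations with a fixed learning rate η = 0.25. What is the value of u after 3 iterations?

∇E = (8u + 2v - 8, 2u + 6v - 6)
Step 1: at (3, -1), ∇E = (14, -6) → (3, -1) − 0.25·(14, -6) = (-0.5, 0.5)
Step 2: at (-0.5, 0.5), ∇E = (-11, -4) → (-0.5, 0.5) − 0.25·(-11, -4) = (2.25, 1.5)
Step 3: at (2.25, 1.5), ∇E = (13, 7.5) → (2.25, 1.5) − 0.25·(13, 7.5) = (-1, -0.375)
u = -1

-1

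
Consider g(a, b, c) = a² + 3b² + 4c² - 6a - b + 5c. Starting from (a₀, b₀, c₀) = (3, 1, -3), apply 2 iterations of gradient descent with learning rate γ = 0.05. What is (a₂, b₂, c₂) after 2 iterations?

(3, 0.575, -1.48)

∇g = (2a - 6, 6b - 1, 8c + 5)
Step 1: at (3, 1, -3), ∇g = (0, 5, -19) → (3, 1, -3) − 0.05·(0, 5, -19) = (3, 0.75, -2.05)
Step 2: at (3, 0.75, -2.05), ∇g = (0, 3.5, -11.4) → (3, 0.75, -2.05) − 0.05·(0, 3.5, -11.4) = (3, 0.575, -1.48)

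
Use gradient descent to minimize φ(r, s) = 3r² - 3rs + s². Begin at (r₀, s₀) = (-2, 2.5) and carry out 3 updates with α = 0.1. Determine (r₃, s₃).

∇φ = (6r - 3s, -3r + 2s)
Step 1: at (-2, 2.5), ∇φ = (-19.5, 11) → (-2, 2.5) − 0.1·(-19.5, 11) = (-0.05, 1.4)
Step 2: at (-0.05, 1.4), ∇φ = (-4.5, 2.95) → (-0.05, 1.4) − 0.1·(-4.5, 2.95) = (0.4, 1.105)
Step 3: at (0.4, 1.105), ∇φ = (-0.915, 1.01) → (0.4, 1.105) − 0.1·(-0.915, 1.01) = (0.4915, 1.004)

(0.4915, 1.004)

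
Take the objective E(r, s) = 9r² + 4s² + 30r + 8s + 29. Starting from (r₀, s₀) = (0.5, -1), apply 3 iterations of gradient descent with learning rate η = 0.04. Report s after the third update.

-1

∇E = (18r + 30, 8s + 8)
Step 1: at (0.5, -1), ∇E = (39, 0) → (0.5, -1) − 0.04·(39, 0) = (-1.06, -1)
Step 2: at (-1.06, -1), ∇E = (10.92, 0) → (-1.06, -1) − 0.04·(10.92, 0) = (-1.4968, -1)
Step 3: at (-1.4968, -1), ∇E = (3.0576, 0) → (-1.4968, -1) − 0.04·(3.0576, 0) = (-1.619104, -1)
s = -1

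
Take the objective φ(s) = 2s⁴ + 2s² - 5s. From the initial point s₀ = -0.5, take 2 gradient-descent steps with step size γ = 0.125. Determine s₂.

φ′(s) = 8s³ + 4s - 5
Step 1: φ′(-0.5) = -8; s₁ = -0.5 − 0.125·(-8) = 0.5
Step 2: φ′(0.5) = -2; s₂ = 0.5 − 0.125·(-2) = 0.75

0.75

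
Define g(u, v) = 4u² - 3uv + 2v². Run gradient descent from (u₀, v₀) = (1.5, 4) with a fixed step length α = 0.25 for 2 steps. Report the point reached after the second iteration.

(-0.65625, 1.125)

∇g = (8u - 3v, -3u + 4v)
(u₁, v₁) = (1.5, 4) − 0.25·(0, 11.5) = (1.5, 1.125)
(u₂, v₂) = (1.5, 1.125) − 0.25·(8.625, 0) = (-0.65625, 1.125)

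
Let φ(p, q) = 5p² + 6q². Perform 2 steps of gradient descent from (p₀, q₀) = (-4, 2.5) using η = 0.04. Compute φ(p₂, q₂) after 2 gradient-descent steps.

∇φ = (10p, 12q)
Step 1: at (-4, 2.5), ∇φ = (-40, 30) → (-4, 2.5) − 0.04·(-40, 30) = (-2.4, 1.3)
Step 2: at (-2.4, 1.3), ∇φ = (-24, 15.6) → (-2.4, 1.3) − 0.04·(-24, 15.6) = (-1.44, 0.676)
φ(-1.44, 0.676) = 13.109856

13.109856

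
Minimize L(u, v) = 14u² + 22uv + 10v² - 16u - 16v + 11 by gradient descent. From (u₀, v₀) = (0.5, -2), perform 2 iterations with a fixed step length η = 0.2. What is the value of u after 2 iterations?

∇L = (28u + 22v - 16, 22u + 20v - 16)
(u₁, v₁) = (0.5, -2) − 0.2·(-46, -45) = (9.7, 7)
(u₂, v₂) = (9.7, 7) − 0.2·(409.6, 337.4) = (-72.22, -60.48)
u = -72.22

-72.22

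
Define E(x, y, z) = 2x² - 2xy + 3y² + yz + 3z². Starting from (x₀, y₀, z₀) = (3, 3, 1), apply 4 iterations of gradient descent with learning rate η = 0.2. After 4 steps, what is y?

∇E = (4x - 2y, -2x + 6y + z, y + 6z)
Step 1: at (3, 3, 1), ∇E = (6, 13, 9) → (3, 3, 1) − 0.2·(6, 13, 9) = (1.8, 0.4, -0.8)
Step 2: at (1.8, 0.4, -0.8), ∇E = (6.4, -2, -4.4) → (1.8, 0.4, -0.8) − 0.2·(6.4, -2, -4.4) = (0.52, 0.8, 0.08)
Step 3: at (0.52, 0.8, 0.08), ∇E = (0.48, 3.84, 1.28) → (0.52, 0.8, 0.08) − 0.2·(0.48, 3.84, 1.28) = (0.424, 0.032, -0.176)
Step 4: at (0.424, 0.032, -0.176), ∇E = (1.632, -0.832, -1.024) → (0.424, 0.032, -0.176) − 0.2·(1.632, -0.832, -1.024) = (0.0976, 0.1984, 0.0288)
y = 0.1984

0.1984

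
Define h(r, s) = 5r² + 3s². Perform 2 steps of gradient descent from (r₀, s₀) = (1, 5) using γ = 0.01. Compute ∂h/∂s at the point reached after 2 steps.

26.508

∇h = (10r, 6s)
(r₁, s₁) = (1, 5) − 0.01·(10, 30) = (0.9, 4.7)
(r₂, s₂) = (0.9, 4.7) − 0.01·(9, 28.2) = (0.81, 4.418)
∂h/∂s at (0.81, 4.418) = 26.508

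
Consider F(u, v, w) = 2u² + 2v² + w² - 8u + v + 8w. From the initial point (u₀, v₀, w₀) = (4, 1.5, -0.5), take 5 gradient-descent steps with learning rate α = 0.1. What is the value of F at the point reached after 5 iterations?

∇F = (4u - 8, 4v + 1, 2w + 8)
(u₁, v₁, w₁) = (4, 1.5, -0.5) − 0.1·(8, 7, 7) = (3.2, 0.8, -1.2)
(u₂, v₂, w₂) = (3.2, 0.8, -1.2) − 0.1·(4.8, 4.2, 5.6) = (2.72, 0.38, -1.76)
(u₃, v₃, w₃) = (2.72, 0.38, -1.76) − 0.1·(2.88, 2.52, 4.48) = (2.432, 0.128, -2.208)
(u₄, v₄, w₄) = (2.432, 0.128, -2.208) − 0.1·(1.728, 1.512, 3.584) = (2.2592, -0.0232, -2.5664)
(u₅, v₅, w₅) = (2.2592, -0.0232, -2.5664) − 0.1·(1.0368, 0.9072, 2.8672) = (2.15552, -0.11392, -2.85312)
F(2.15552, -0.11392, -2.85312) = -22.724257792

-22.724257792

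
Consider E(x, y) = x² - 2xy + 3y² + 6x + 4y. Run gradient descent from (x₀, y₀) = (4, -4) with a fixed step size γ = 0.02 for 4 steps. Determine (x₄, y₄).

∇E = (2x - 2y + 6, -2x + 6y + 4)
Step 1: at (4, -4), ∇E = (22, -28) → (4, -4) − 0.02·(22, -28) = (3.56, -3.44)
Step 2: at (3.56, -3.44), ∇E = (20, -23.76) → (3.56, -3.44) − 0.02·(20, -23.76) = (3.16, -2.9648)
Step 3: at (3.16, -2.9648), ∇E = (18.2496, -20.1088) → (3.16, -2.9648) − 0.02·(18.2496, -20.1088) = (2.795008, -2.562624)
Step 4: at (2.795008, -2.562624), ∇E = (16.715264, -16.96576) → (2.795008, -2.562624) − 0.02·(16.715264, -16.96576) = (2.46070272, -2.2233088)

(2.46070272, -2.2233088)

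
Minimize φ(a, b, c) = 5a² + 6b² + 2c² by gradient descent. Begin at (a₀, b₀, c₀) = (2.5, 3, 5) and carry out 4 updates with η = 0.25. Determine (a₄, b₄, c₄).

(12.65625, 48, 0)

∇φ = (10a, 12b, 4c)
(a₁, b₁, c₁) = (2.5, 3, 5) − 0.25·(25, 36, 20) = (-3.75, -6, 0)
(a₂, b₂, c₂) = (-3.75, -6, 0) − 0.25·(-37.5, -72, 0) = (5.625, 12, 0)
(a₃, b₃, c₃) = (5.625, 12, 0) − 0.25·(56.25, 144, 0) = (-8.4375, -24, 0)
(a₄, b₄, c₄) = (-8.4375, -24, 0) − 0.25·(-84.375, -288, 0) = (12.65625, 48, 0)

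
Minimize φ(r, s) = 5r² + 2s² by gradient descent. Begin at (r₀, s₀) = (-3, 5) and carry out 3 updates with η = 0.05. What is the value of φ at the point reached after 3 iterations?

∇φ = (10r, 4s)
(r₁, s₁) = (-3, 5) − 0.05·(-30, 20) = (-1.5, 4)
(r₂, s₂) = (-1.5, 4) − 0.05·(-15, 16) = (-0.75, 3.2)
(r₃, s₃) = (-0.75, 3.2) − 0.05·(-7.5, 12.8) = (-0.375, 2.56)
φ(-0.375, 2.56) = 13.810325

13.810325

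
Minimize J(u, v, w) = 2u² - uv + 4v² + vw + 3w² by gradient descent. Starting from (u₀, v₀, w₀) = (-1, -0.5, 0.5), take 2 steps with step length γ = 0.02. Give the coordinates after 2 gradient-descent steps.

∇J = (4u - v, -u + 8v + w, v + 6w)
Step 1: at (-1, -0.5, 0.5), ∇J = (-3.5, -2.5, 2.5) → (-1, -0.5, 0.5) − 0.02·(-3.5, -2.5, 2.5) = (-0.93, -0.45, 0.45)
Step 2: at (-0.93, -0.45, 0.45), ∇J = (-3.27, -2.22, 2.25) → (-0.93, -0.45, 0.45) − 0.02·(-3.27, -2.22, 2.25) = (-0.8646, -0.4056, 0.405)

(-0.8646, -0.4056, 0.405)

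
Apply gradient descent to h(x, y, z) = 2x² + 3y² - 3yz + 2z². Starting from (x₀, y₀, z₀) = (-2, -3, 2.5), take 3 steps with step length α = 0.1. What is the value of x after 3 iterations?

∇h = (4x, 6y - 3z, -3y + 4z)
Step 1: at (-2, -3, 2.5), ∇h = (-8, -25.5, 19) → (-2, -3, 2.5) − 0.1·(-8, -25.5, 19) = (-1.2, -0.45, 0.6)
Step 2: at (-1.2, -0.45, 0.6), ∇h = (-4.8, -4.5, 3.75) → (-1.2, -0.45, 0.6) − 0.1·(-4.8, -4.5, 3.75) = (-0.72, 0, 0.225)
Step 3: at (-0.72, 0, 0.225), ∇h = (-2.88, -0.675, 0.9) → (-0.72, 0, 0.225) − 0.1·(-2.88, -0.675, 0.9) = (-0.432, 0.0675, 0.135)
x = -0.432

-0.432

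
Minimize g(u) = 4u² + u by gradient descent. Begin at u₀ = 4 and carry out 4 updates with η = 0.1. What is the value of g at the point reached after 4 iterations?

g′(u) = 8u + 1
Step 1: g′(4) = 33; u₁ = 4 − 0.1·33 = 0.7
Step 2: g′(0.7) = 6.6; u₂ = 0.7 − 0.1·6.6 = 0.04
Step 3: g′(0.04) = 1.32; u₃ = 0.04 − 0.1·1.32 = -0.092
Step 4: g′(-0.092) = 0.264; u₄ = -0.092 − 0.1·0.264 = -0.1184
g(-0.1184) = -0.06232576

-0.06232576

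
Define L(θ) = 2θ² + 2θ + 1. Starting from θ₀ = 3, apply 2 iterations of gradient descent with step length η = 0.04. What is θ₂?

1.9696

L′(θ) = 4θ + 2
θ₁ = 3 − 0.04·14 = 2.44
θ₂ = 2.44 − 0.04·11.76 = 1.9696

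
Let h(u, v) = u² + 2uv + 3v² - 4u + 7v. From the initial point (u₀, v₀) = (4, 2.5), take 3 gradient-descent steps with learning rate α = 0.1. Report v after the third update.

-1.904

∇h = (2u + 2v - 4, 2u + 6v + 7)
Step 1: at (4, 2.5), ∇h = (9, 30) → (4, 2.5) − 0.1·(9, 30) = (3.1, -0.5)
Step 2: at (3.1, -0.5), ∇h = (1.2, 10.2) → (3.1, -0.5) − 0.1·(1.2, 10.2) = (2.98, -1.52)
Step 3: at (2.98, -1.52), ∇h = (-1.08, 3.84) → (2.98, -1.52) − 0.1·(-1.08, 3.84) = (3.088, -1.904)
v = -1.904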